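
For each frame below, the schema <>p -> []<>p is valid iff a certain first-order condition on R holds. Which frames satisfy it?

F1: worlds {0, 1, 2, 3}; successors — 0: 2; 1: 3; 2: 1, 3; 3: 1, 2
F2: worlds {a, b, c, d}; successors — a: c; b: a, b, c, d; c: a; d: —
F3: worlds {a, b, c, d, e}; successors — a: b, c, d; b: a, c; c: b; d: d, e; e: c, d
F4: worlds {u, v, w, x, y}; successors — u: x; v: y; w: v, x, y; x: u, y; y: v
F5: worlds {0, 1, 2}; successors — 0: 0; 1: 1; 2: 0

The schema corresponds to the Euclidean property: forall x forall y forall z (Rxy & Rxz -> Ryz).
F1: fails — R02 and R02 but not R22.
F2: fails — Rac and Rac but not Rcc.
F3: fails — Rab and Rab but not Rbb.
F4: fails — Rux and Rux but not Rxx.
F5: holds.
Valid on: F5.

F5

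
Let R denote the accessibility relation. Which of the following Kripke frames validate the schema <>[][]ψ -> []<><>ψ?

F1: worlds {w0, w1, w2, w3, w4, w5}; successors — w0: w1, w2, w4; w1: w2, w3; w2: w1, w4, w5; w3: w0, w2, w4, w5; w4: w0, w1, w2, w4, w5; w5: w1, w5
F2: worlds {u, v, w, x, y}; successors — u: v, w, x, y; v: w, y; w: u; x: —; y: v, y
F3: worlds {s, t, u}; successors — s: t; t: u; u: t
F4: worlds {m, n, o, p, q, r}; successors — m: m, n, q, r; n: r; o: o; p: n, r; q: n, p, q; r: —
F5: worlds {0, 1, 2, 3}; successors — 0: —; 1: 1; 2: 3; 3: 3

F1, F3, F5

This is the axiom for a generalized confluence (Geach) condition; its first-order frame correspondent is forall x forall y forall z ((xRy & xRz) -> exists w (y R^2 w & z R^2 w)).
F1: satisfies the condition.
F2: fails — uRv, uRx but no t with vR²t and xR²t.
F3: satisfies the condition.
F4: fails — mRm, mRn but no w with mR²w and nR²w.
F5: satisfies the condition.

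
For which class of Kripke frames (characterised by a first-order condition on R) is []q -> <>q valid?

Seriality

This is the D axiom.
Its frame correspondent is seriality — forall x exists y Rxy.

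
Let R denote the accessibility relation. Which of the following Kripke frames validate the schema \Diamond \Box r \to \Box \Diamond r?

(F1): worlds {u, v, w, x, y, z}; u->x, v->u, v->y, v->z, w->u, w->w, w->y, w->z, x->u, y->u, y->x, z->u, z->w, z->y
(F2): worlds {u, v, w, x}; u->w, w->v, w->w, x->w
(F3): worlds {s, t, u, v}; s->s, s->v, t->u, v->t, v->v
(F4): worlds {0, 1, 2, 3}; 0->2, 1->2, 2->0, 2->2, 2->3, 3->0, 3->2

This is the axiom for convergence; its first-order frame correspondent is \forall x \forall y \forall z (Rxy \wedge Rxz \to \exists w (Ryw \wedge Rzw)).
(F1): fails — Rvz and Rvu but z and u have no common successor.
(F2): fails — Rww and Rwv but w and v have no common successor.
(F3): fails — Rtu and Rtu but u and u have no common successor.
(F4): condition met.
Valid on: (F4).

(F4)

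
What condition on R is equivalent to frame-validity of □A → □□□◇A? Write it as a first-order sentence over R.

This is a Sahlqvist (Geach-type) schema ◇^0□^1A → □^3◇^1A.
First-order correspondent: ∀x ∀z (xR³z → ∃w (xRw ∧ zRw)).

∀x ∀z (xR³z → ∃w (xRw ∧ zRw))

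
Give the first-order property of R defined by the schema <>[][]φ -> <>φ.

forall x forall y (xRy -> exists w (y R^2 w & xRw))

This is a Sahlqvist (Geach-type) schema ◇^1□^2φ → □^0◇^1φ.
Minimal-valuation argument: fix x; take any y with xR^1y and any z with xR^0z. Set V(φ) to the set of worlds R-reachable from y in exactly 2 steps. Then □^2φ holds at y, so the antecedent holds at x; validity forces ◇^1φ at z, giving a w with zR^1w and yR^2w.
First-order correspondent: forall x forall y (xRy -> exists w (y R^2 w & xRw)).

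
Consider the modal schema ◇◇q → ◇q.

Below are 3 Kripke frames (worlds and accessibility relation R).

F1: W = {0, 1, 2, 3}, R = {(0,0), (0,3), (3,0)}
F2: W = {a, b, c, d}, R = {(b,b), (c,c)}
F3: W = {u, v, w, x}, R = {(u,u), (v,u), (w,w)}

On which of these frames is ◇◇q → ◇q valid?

F2, F3

The schema corresponds to transitivity: ∀x ∀y ∀z (Rxy ∧ Ryz → Rxz).
F1: fails — R30 and R03 but not R33.
F2: ✓.
F3: ✓.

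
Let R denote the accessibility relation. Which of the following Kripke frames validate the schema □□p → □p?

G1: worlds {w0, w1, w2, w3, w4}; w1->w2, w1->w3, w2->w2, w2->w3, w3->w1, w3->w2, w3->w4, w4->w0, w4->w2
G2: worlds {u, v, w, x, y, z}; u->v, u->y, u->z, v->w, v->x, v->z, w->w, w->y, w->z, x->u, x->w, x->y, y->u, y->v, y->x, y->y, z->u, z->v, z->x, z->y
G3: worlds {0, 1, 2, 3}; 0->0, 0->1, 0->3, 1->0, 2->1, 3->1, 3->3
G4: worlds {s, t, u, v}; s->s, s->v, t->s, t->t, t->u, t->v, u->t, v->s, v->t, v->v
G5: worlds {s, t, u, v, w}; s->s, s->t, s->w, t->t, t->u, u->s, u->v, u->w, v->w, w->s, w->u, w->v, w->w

Frame correspondent (Sahlqvist): ∀x ∀y (Rxy → ∃z (Rxz ∧ Rzy)) — i.e. density.
G1: fails — Rw3w1 but no z with Rw3z and Rzw1.
G2: holds.
G3: fails — R21 but no z with R2z and Rz1.
G4: holds.
G5: holds.
Valid on: G2, G4, G5.

G2, G4, G5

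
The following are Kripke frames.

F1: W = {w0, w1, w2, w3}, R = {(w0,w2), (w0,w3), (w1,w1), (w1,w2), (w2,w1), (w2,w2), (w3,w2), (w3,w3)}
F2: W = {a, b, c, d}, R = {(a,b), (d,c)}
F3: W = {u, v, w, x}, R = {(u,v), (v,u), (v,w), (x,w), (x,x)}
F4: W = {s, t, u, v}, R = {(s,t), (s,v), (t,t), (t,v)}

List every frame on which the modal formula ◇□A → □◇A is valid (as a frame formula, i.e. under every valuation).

F1

The schema corresponds to convergence: ∀x ∀y ∀z (Rxy ∧ Rxz → ∃w (Ryw ∧ Rzw)).
F1: satisfies the condition.
F2: fails — Rab and Rab but b and b have no common successor.
F3: fails — Rvw and Rvw but w and w have no common successor.
F4: fails — Rsv and Rsv but v and v have no common successor.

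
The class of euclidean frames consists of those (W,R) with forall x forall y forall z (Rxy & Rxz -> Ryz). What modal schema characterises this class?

This is the Euclidean property; the standard corresponding axiom is 5: ◇s → □◇s.
Suppose ◇s→□◇s is valid. Take Rxy, Rxz and set V(s)={y}. Then ◇s at x, so □◇s at x, so ◇s at z, so some w with Rzw has s; w=y, i.e. Rzy. By symmetry of the argument, Ryz.

◇s → □◇s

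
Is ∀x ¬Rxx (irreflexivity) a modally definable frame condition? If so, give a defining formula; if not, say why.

Modal frame validity is preserved under surjective bounded morphisms.
The 3-cycle (worlds a,b,c with a→b→c→a) is irreflexive, and the map sending every world to a single reflexive point • is a surjective bounded morphism (forth: every edge maps to (•,•); back: every world has a successor). So any modal formula valid on the 3-cycle is also valid on the reflexive point, which is not irreflexive.
Hence irreflexivity is not modally definable.

Not modally definable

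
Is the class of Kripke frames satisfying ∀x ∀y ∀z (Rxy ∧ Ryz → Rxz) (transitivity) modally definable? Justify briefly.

Yes, by □r → □□r

This is a Sahlqvist condition; the 4 axiom □r → □□r defines it.
Suppose □r→□□r is valid. Take Rxy, Ryz and set V(r)={w : Rxw}. Then □r at x, so □□r at x, so □r at y, so r at z, i.e. Rxz.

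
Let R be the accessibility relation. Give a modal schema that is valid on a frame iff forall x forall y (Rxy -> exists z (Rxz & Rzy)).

This is density; the standard corresponding axiom is C4: □□p → □p.
Suppose □□p→□p is valid. Take Rxy and set V(p)={w : xR²w}. Then □□p at x, so □p at x, so p at y, i.e. ∃z(Rxz∧Rzy).

□□p → □p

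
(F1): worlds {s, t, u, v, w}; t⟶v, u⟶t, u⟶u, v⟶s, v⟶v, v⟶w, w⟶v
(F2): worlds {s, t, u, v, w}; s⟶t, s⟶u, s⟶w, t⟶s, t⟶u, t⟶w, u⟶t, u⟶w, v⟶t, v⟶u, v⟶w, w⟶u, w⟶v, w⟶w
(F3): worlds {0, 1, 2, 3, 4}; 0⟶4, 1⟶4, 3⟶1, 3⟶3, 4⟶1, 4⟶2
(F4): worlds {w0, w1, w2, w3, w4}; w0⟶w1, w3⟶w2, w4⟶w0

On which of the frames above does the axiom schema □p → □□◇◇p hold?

(F2)

Frame correspondent (Sahlqvist): ∀x ∀z (xR²z → ∃w (xRw ∧ zR²w)) — i.e. a generalized confluence (Geach) condition.
(F1): fails — tR²s but no w* with tRw* and sR²w*.
(F2): satisfies the condition.
(F3): fails — 0R²1 but no w with 0Rw and 1R²w.
(F4): fails — w4R²w1 but no w with w4Rw and w1R²w.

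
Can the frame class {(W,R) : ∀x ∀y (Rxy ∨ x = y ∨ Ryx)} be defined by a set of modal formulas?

Not definable by any modal formula

Modal frame validity is preserved under disjoint unions.
Take 4 disjoint single-world reflexive frames: each is trivially connected, but their disjoint union has 4 worlds with no edge between distinct components, so it is not connected.
So no modal formula (or set of formulas) defines exactly the connected frames.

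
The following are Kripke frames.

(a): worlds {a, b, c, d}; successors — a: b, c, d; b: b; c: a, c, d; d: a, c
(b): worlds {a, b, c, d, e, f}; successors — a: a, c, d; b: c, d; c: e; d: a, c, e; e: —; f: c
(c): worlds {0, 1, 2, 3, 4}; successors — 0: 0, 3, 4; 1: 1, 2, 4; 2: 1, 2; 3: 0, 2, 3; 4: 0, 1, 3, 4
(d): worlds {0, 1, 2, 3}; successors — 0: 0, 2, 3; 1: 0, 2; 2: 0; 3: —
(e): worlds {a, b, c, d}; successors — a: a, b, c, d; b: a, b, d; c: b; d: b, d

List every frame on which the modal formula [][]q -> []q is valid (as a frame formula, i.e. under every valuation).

The schema corresponds to density: forall x forall y (Rxy -> exists z (Rxz & Rzy)).
(a): ✓.
(b): fails — Rfc but no z with Rfz and Rzc.
(c): ✓.
(d): ✓.
(e): ✓.
Valid on: (a), (c), (d), (e).

(a), (c), (d), (e)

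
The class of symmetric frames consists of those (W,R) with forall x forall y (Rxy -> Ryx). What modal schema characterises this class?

The condition is symmetry. The B schema r → □◇r defines it.
Suppose r→□◇r is valid. Take Rxy and set V(r)={x}. Then r at x, so □◇r at x, so ◇r at y, so some z with Ryz has r; z=x, i.e. Ryx.

r → □◇r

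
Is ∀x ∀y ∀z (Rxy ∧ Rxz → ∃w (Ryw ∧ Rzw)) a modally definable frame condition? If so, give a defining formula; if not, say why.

Yes — defined by ◇□q → □◇q

The condition is convergence. A defining modal formula is ◇□q → □◇q.
Suppose ◇□q→□◇q is valid. Take Rxy, Rxz and set V(q)={w : Ryw}. Then □q at y so ◇□q at x, so □◇q at x, so ◇q at z, giving w with Rzw and Ryw.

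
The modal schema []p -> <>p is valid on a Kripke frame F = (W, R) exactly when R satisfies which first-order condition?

Seriality

Suppose □p→◇p is valid. At any x set V(p)=W. Then □p at x, so ◇p at x, so x has a successor.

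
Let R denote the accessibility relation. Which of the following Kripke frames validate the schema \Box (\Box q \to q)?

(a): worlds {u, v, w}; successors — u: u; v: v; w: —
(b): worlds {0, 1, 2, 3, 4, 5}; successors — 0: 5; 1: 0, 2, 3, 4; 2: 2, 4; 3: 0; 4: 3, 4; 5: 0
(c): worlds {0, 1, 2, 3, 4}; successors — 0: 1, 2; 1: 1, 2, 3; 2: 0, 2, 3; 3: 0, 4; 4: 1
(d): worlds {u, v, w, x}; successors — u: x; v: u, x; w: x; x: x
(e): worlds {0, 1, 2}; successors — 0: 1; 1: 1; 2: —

(a), (e)

The schema corresponds to shift-reflexivity: \forall x \forall y (Rxy \to Ryy).
(a): ✓.
(b): fails — R10 but not R00.
(c): fails — R34 but not R44.
(d): fails — Rvu but not Ruu.
(e): ✓.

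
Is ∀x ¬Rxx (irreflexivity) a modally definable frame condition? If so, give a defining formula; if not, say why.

Not definable by any modal formula

If a class were modally definable it would be closed under surjective bounded morphisms (Goldblatt–Thomason).
The 4-cycle (worlds w0,w1,w2,w3 with w0→w1→w2→w3→w0) is irreflexive, and the map sending every world to a single reflexive point • is a surjective bounded morphism (forth: every edge maps to (•,•); back: every world has a successor). So any modal formula valid on the 4-cycle is also valid on the reflexive point, which is not irreflexive.
So no modal formula (or set of formulas) defines exactly the irreflexive frames.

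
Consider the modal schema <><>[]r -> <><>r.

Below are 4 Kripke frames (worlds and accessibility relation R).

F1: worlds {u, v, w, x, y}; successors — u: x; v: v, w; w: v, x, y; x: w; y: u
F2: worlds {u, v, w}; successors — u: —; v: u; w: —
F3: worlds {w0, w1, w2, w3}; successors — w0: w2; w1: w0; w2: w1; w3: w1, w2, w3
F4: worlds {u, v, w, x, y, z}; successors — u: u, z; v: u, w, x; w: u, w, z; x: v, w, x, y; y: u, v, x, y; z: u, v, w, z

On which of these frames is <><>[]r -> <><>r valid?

This is the axiom for a generalized confluence (Geach) condition; its first-order frame correspondent is forall x forall y (x R^2 y -> exists w (yRw & x R^2 w)).
F1: fails — uR²w but no t with wRt and uR²t.
F2: satisfies the condition.
F3: fails — w0R²w1 but no w with w1Rw and w0R²w.
F4: satisfies the condition.

F2, F4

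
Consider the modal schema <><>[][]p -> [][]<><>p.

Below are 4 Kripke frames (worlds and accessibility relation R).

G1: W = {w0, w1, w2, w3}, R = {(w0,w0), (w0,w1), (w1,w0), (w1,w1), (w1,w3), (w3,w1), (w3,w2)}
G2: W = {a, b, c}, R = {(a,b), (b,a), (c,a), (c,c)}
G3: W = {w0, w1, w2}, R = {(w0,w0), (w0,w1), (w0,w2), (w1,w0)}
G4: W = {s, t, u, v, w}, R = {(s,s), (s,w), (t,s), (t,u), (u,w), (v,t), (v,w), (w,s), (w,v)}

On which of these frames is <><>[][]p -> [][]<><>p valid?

Frame correspondent (Sahlqvist): forall x forall y forall z ((x R^2 y & x R^2 z) -> exists w (y R^2 w & z R^2 w)) — i.e. a generalized confluence (Geach) condition.
G1: fails — w1R²w0, w1R²w2 but no w with w0R²w and w2R²w.
G2: fails — cR²a, cR²b but no w with aR²w and bR²w.
G3: fails — w0R²w0, w0R²w2 but no w with w0R²w and w2R²w.
G4: satisfies the condition.

G4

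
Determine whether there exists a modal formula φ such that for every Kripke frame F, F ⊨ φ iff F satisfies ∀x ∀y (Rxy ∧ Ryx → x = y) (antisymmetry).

If a class were modally definable it would be closed under surjective bounded morphisms (Goldblatt–Thomason).
The 4-cycle (worlds a,b,c,d with a→b→c→d→a) is antisymmetric. Sending even-indexed worlds to • and odd-indexed worlds to ∘ is a surjective bounded morphism onto the two-world frame with •↔∘, which is not antisymmetric.
So no modal formula (or set of formulas) defines exactly the antisymmetric frames.

No — not modally definable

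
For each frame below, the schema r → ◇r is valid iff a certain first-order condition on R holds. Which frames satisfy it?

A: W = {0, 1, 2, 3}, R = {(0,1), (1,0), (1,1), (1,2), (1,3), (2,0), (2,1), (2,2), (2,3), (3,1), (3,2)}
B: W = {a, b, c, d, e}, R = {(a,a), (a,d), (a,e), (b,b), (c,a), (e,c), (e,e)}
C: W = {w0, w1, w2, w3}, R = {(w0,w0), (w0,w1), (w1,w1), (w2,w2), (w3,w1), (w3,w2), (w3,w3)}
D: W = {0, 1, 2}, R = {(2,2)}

The schema corresponds to reflexivity: ∀x Rxx.
A: fails — world 0 does not see itself.
B: fails — world c does not see itself.
C: condition met.
D: fails — world 0 does not see itself.

C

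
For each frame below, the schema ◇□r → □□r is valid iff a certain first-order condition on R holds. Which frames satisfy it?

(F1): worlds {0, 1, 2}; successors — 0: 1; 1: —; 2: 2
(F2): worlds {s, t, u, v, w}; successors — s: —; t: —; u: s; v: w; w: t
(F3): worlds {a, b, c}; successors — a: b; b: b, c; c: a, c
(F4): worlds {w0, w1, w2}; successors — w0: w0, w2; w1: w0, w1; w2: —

Frame correspondent (Sahlqvist): ∀x ∀y ∀z ((xRy ∧ xR²z) → ∃w (yRw ∧ z = w)) — i.e. a generalized confluence (Geach) condition.
(F1): condition met.
(F2): condition met.
(F3): fails — bRb, bR²a but no w with bRw and a=w.
(F4): fails — w0Rw2, w0R²w0 but no w with w2Rw and w0=w.

(F1), (F2)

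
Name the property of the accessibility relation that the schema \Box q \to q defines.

Suppose □q→q is valid. At any x set V(q)={w : Rxw}. Then □q holds at x, so q holds at x, i.e. Rxx.

Reflexivity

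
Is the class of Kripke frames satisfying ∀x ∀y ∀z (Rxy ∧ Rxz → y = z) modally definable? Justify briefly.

Yes, by ◇q → □q

Yes: it is partial functionality, defined by the CD schema ◇q → □q.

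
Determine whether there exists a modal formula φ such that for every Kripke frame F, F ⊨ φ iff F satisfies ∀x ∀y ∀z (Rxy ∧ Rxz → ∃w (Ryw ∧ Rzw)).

Yes — defined by ◇□q → □◇q

Yes: it is convergence, defined by the .2 schema ◇□q → □◇q.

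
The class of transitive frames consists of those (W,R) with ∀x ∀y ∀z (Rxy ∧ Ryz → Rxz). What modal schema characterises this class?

This is transitivity; the standard corresponding axiom is 4: □q → □□q.
Suppose □q→□□q is valid. Take Rxy, Ryz and set V(q)={w : Rxw}. Then □q at x, so □□q at x, so □q at y, so q at z, i.e. Rxz.

□q → □□q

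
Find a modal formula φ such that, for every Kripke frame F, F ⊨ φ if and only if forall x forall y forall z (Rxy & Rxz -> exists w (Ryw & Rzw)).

The condition is convergence. The .2 schema ◇□q → □◇q defines it.
Suppose ◇□q→□◇q is valid. Take Rxy, Rxz and set V(q)={w : Ryw}. Then □q at y so ◇□q at x, so □◇q at x, so ◇q at z, giving w with Rzw and Ryw.

◇□q → □◇q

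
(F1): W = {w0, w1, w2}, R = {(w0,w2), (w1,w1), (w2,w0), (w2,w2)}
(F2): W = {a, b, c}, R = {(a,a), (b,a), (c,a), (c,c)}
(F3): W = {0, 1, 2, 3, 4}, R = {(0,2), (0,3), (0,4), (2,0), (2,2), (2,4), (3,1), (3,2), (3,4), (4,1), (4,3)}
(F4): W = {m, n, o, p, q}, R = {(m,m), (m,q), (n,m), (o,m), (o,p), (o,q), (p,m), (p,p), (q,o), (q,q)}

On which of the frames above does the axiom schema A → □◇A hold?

Frame correspondent (Sahlqvist): ∀x ∀y (Rxy → Ryx) — i.e. symmetry.
(F1): condition met.
(F2): fails — Rca but not Rac.
(F3): fails — R32 but not R23.
(F4): fails — Rom but not Rmo.
Valid on: (F1).

(F1)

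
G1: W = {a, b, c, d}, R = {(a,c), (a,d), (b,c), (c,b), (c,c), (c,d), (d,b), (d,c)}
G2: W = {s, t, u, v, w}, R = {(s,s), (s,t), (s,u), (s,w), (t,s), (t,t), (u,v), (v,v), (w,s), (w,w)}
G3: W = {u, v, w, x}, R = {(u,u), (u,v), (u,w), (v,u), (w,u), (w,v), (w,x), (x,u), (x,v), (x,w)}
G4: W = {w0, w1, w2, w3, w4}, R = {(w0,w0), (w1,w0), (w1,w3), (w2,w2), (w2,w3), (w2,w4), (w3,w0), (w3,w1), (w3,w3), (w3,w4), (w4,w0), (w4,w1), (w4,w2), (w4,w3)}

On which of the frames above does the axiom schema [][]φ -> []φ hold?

G1, G2, G4

Frame correspondent (Sahlqvist): forall x forall y (Rxy -> exists z (Rxz & Rzy)) — i.e. density.
G1: holds.
G2: holds.
G3: fails — Rwx but no z with Rwz and Rzx.
G4: holds.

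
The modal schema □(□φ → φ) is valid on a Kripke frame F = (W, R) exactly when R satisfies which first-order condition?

shift-reflexivity: ∀x ∀y (Rxy → Ryy)

Suppose □(□φ→φ) is valid. Take Rxy and set V(φ)={w : Ryw}. Then at y, □φ holds; since □(□φ→φ) at x, □φ→φ at y, so φ at y, i.e. Ryy.
Conversely, on a frame with shift-reflexivity the schema holds at every world under every valuation.
Frame condition: ∀x ∀y (Rxy → Ryy).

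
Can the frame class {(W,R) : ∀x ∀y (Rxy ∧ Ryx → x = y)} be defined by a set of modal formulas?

Modal frame validity is preserved under surjective bounded morphisms.
The 4-cycle (worlds s,t,u,v with s→t→u→v→s) is antisymmetric. Sending even-indexed worlds to a and odd-indexed worlds to b is a surjective bounded morphism onto the two-world frame with a↔b, which is not antisymmetric.
So no modal formula (or set of formulas) defines exactly the antisymmetric frames.

Not definable by any modal formula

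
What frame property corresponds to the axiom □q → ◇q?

This schema is the D axiom.
It corresponds to seriality: ∀x ∃y Rxy.

seriality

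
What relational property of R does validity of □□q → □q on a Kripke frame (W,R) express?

density: ∀x ∀y (Rxy → ∃z (Rxz ∧ Rzy))

Suppose □□q→□q is valid. Take Rxy and set V(q)={w : xR²w}. Then □□q at x, so □q at x, so q at y, i.e. ∃z(Rxz∧Rzy).
The converse is a direct semantic check.
So the correspondent is density.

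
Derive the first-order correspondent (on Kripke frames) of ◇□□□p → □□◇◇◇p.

∀x ∀y ∀z ((xRy ∧ xR²z) → ∃w (yR³w ∧ zR³w))

This is a Sahlqvist (Geach-type) schema ◇^1□^3p → □^2◇^3p.
Minimal-valuation argument: fix x; take any y with xR^1y and any z with xR^2z. Set V(p) to the set of worlds R-reachable from y in exactly 3 steps. Then □^3p holds at y, so the antecedent holds at x; validity forces ◇^3p at z, giving a w with zR^3w and yR^3w.
First-order correspondent: ∀x ∀y ∀z ((xRy ∧ xR²z) → ∃w (yR³w ∧ zR³w)).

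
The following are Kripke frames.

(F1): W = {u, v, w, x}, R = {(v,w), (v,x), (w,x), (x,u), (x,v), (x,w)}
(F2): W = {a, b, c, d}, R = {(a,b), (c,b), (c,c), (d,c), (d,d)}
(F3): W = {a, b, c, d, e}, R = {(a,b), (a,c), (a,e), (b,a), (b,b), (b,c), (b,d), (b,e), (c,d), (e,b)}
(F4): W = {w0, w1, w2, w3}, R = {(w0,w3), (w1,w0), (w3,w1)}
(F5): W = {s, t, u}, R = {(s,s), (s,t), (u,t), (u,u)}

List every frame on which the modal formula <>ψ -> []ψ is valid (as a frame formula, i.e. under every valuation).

The schema corresponds to partial functionality: forall x forall y forall z (Rxy & Rxz -> y = z).
(F1): fails — v sees both w and x.
(F2): fails — c sees both b and c.
(F3): fails — a sees both b and c.
(F4): condition met.
(F5): fails — s sees both s and t.
Valid on: (F4).

(F4)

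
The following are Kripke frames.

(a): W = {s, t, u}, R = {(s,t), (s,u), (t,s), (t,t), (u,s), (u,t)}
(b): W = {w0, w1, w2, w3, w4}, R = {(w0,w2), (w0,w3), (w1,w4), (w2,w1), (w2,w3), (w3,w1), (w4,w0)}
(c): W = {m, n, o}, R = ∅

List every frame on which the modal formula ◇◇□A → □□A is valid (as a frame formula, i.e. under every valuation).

This is the axiom for a generalized confluence (Geach) condition; its first-order frame correspondent is ∀x ∀y ∀z ((xR²y ∧ xR²z) → ∃w (yRw ∧ z = w)).
(a): fails — sR²s, sR²s but no w with sRw and s=w.
(b): fails — w0R²w1, w0R²w1 but no w with w1Rw and w1=w.
(c): holds.
Valid on: (c).

(c)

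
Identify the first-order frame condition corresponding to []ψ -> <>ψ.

This schema is the D axiom.
Its frame correspondent is seriality — forall x exists y Rxy.

seriality: forall x exists y Rxy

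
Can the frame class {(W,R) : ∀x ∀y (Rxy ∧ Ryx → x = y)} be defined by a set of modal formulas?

No

Any modally definable frame class is closed under surjective bounded morphisms.
The 6-cycle (worlds w0,w1,w2,w3,w4,w5 with w0→w1→w2→w3→w4→w5→w0) is antisymmetric. Sending even-indexed worlds to a and odd-indexed worlds to b is a surjective bounded morphism onto the two-world frame with a↔b, which is not antisymmetric.
So the class is not modally definable.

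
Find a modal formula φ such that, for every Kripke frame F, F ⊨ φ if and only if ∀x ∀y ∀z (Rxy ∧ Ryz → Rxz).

The condition is transitivity. The 4 schema □s → □□s defines it.
Suppose □s→□□s is valid. Take Rxy, Ryz and set V(s)={w : Rxw}. Then □s at x, so □□s at x, so □s at y, so s at z, i.e. Rxz.

□s → □□s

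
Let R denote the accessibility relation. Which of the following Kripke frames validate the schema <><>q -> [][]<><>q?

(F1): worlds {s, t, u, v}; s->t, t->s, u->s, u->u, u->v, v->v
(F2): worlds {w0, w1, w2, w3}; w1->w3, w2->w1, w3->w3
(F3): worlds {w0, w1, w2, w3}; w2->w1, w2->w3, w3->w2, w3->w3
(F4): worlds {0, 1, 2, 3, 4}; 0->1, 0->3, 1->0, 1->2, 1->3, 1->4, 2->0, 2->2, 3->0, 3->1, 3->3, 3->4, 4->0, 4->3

This is the axiom for a generalized confluence (Geach) condition; its first-order frame correspondent is forall x forall y forall z ((x R^2 y & x R^2 z) -> exists w (y = w & z R^2 w)).
(F1): fails — uR²s, uR²t but no w with s=w and tR²w.
(F2): ✓.
(F3): fails — w3R²w1, w3R²w1 but no w with w1=w and w1R²w.
(F4): fails — 0R²2, 0R²4 but no w with 2=w and 4R²w.

(F2)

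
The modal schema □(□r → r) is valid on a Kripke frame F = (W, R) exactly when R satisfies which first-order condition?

shift-reflexivity: ∀x ∀y (Rxy → Ryy)

Suppose □(□r→r) is valid. Take Rxy and set V(r)={w : Ryw}. Then at y, □r holds; since □(□r→r) at x, □r→r at y, so r at y, i.e. Ryy.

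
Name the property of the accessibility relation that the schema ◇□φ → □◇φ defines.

convergence: ∀x ∀y ∀z (Rxy ∧ Rxz → ∃w (Ryw ∧ Rzw))

Suppose ◇□φ→□◇φ is valid. Take Rxy, Rxz and set V(φ)={w : Ryw}. Then □φ at y so ◇□φ at x, so □◇φ at x, so ◇φ at z, giving w with Rzw and Ryw.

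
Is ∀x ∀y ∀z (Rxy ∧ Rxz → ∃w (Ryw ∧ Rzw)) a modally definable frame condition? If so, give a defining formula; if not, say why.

Yes, by ◇□p → □◇p

This is a Sahlqvist condition; the .2 axiom ◇□p → □◇p defines it.
Suppose ◇□p→□◇p is valid. Take Rxy, Rxz and set V(p)={w : Ryw}. Then □p at y so ◇□p at x, so □◇p at x, so ◇p at z, giving w with Rzw and Ryw.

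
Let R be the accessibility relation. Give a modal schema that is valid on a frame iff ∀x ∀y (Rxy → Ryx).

A defining formula is q → □◇q (the B axiom).
Suppose q→□◇q is valid. Take Rxy and set V(q)={x}. Then q at x, so □◇q at x, so ◇q at y, so some z with Ryz has q; z=x, i.e. Ryx.

q → □◇q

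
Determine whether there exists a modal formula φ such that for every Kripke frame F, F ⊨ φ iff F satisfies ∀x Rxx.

Yes, by □r → r

This is a Sahlqvist condition; the T axiom □r → r defines it.
Suppose □r→r is valid. At any x set V(r)={w : Rxw}. Then □r holds at x, so r holds at x, i.e. Rxx.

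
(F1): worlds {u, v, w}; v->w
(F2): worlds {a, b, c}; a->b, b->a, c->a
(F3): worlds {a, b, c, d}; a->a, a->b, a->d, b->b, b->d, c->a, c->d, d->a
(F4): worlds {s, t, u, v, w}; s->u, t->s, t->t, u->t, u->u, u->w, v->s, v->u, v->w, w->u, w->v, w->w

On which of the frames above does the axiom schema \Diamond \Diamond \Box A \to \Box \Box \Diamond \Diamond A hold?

The schema corresponds to a generalized confluence (Geach) condition: \forall x \forall y \forall z ((x R^2 y \wedge x R^2 z) \to \exists w (yRw \wedge z R^2 w)).
(F1): ✓.
(F2): fails — aR²a, aR²a but no w with aRw and aR²w.
(F3): ✓.
(F4): ✓.

(F1), (F3), (F4)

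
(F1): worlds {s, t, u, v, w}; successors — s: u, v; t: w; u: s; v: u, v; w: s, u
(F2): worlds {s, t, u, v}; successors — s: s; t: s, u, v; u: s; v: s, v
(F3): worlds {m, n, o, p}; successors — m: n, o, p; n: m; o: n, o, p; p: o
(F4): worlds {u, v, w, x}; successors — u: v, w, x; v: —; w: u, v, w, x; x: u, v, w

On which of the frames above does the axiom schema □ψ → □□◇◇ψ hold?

The schema corresponds to a generalized confluence (Geach) condition: ∀x ∀z (xR²z → ∃w (xRw ∧ zR²w)).
(F1): fails — tR²s but no w* with tRw* and sR²w*.
(F2): holds.
(F3): fails — nR²n but no w with nRw and nR²w.
(F4): fails — uR²v but no t with uRt and vR²t.
Valid on: (F2).

(F2)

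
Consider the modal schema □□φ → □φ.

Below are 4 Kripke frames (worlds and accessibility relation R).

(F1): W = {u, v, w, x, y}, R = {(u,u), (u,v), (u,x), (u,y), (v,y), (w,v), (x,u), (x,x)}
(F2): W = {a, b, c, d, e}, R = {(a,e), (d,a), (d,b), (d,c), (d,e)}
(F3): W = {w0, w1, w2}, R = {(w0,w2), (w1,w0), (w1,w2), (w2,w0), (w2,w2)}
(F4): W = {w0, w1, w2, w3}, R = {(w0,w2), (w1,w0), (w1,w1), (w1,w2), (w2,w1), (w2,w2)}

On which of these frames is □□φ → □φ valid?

The schema corresponds to density: ∀x ∀y (Rxy → ∃z (Rxz ∧ Rzy)).
(F1): fails — Rwv but no z with Rwz and Rzv.
(F2): fails — Rdc but no z with Rdz and Rzc.
(F3): condition met.
(F4): condition met.

(F3), (F4)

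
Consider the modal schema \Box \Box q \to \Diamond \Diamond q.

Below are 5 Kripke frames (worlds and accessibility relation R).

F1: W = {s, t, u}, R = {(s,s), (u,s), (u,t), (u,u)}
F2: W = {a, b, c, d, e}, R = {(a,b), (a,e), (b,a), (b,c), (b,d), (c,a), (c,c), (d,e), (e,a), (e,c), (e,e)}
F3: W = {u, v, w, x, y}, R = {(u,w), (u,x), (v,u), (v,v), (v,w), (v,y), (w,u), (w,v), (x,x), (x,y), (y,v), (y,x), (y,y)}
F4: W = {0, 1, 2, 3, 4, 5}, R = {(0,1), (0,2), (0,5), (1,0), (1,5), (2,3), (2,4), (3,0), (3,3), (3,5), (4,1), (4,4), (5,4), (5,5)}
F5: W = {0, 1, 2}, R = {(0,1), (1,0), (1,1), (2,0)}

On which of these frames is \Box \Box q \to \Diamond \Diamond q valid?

F2, F3, F4, F5

This is the axiom for a generalized confluence (Geach) condition; its first-order frame correspondent is \forall x \exists w (x R^2 w \wedge x R^2 w).
F1: fails — at t but no w with tR²w and tR²w.
F2: condition met.
F3: condition met.
F4: condition met.
F5: condition met.
Valid on: F2, F3, F4, F5.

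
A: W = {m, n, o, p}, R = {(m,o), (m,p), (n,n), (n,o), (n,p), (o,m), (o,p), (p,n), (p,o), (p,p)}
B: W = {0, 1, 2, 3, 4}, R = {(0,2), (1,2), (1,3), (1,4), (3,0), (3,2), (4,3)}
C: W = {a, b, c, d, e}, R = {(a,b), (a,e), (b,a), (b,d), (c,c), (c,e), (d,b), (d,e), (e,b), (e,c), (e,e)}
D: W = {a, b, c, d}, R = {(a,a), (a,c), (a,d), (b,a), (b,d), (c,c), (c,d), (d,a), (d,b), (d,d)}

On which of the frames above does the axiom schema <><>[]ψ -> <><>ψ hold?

This is the axiom for a generalized confluence (Geach) condition; its first-order frame correspondent is forall x forall y (x R^2 y -> exists w (yRw & x R^2 w)).
A: holds.
B: fails — 1R²2 but no w with 2Rw and 1R²w.
C: fails — bR²b but no w with bRw and bR²w.
D: holds.

A, D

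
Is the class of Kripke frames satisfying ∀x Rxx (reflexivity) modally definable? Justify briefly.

The condition is reflexivity. A defining modal formula is □q → q.
Suppose □q→q is valid. At any x set V(q)={w : Rxw}. Then □q holds at x, so q holds at x, i.e. Rxx.

Definable; □q → q defines it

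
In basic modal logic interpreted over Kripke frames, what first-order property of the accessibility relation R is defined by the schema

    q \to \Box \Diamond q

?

symmetry: \forall x \forall y (Rxy \to Ryx)

Suppose q→□◇q is valid. Take Rxy and set V(q)={x}. Then q at x, so □◇q at x, so ◇q at y, so some z with Ryz has q; z=x, i.e. Ryx.
The converse is a direct semantic check.
Frame condition: \forall x \forall y (Rxy \to Ryx).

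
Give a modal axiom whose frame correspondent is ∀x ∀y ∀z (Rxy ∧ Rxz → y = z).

The condition is partial functionality. The CD schema ◇p → □p defines it.
Suppose ◇p→□p is valid. Take Rxy, Rxz and set V(p)={y}. Then ◇p at x, so □p at x, so p at z, i.e. z=y.

◇p → □p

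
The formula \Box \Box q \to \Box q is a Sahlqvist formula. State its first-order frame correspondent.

Suppose □□q→□q is valid. Take Rxy and set V(q)={w : xR²w}. Then □□q at x, so □q at x, so q at y, i.e. ∃z(Rxz∧Rzy).

density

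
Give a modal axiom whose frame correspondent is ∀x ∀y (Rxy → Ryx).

r → □◇r

A defining formula is r → □◇r (the B axiom).
Suppose r→□◇r is valid. Take Rxy and set V(r)={x}. Then r at x, so □◇r at x, so ◇r at y, so some z with Ryz has r; z=x, i.e. Ryx.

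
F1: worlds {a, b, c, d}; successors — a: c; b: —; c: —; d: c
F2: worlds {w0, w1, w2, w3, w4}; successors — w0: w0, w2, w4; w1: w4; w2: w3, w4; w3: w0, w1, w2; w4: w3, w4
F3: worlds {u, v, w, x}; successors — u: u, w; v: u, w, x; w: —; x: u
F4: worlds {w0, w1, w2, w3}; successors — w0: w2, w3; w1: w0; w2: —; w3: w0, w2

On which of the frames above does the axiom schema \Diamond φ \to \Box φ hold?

F1

The schema corresponds to partial functionality: \forall x \forall y \forall z (Rxy \wedge Rxz \to y = z).
F1: satisfies the condition.
F2: fails — w0 sees both w0 and w2.
F3: fails — u sees both u and w.
F4: fails — w0 sees both w2 and w3.
Valid on: F1.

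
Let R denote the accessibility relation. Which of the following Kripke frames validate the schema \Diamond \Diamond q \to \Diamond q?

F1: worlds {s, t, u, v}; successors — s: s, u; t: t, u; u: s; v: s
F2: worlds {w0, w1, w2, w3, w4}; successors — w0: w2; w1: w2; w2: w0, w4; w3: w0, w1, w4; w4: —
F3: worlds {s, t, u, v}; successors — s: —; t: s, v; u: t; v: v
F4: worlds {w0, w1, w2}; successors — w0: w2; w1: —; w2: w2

This is the axiom for transitivity; its first-order frame correspondent is \forall x \forall y \forall z (Rxy \wedge Ryz \to Rxz).
F1: fails — Rus and Rsu but not Ruu.
F2: fails — Rw1w2 and Rw2w4 but not Rw1w4.
F3: fails — Rut and Rts but not Rus.
F4: condition met.

F4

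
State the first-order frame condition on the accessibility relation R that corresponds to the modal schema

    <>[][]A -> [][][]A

This is a Sahlqvist (Geach-type) schema ◇^1□^2A → □^3◇^0A.
Minimal-valuation argument: fix x; take any y with xR^1y and any z with xR^3z. Set V(A) to the set of worlds R-reachable from y in exactly 2 steps. Then □^2A holds at y, so the antecedent holds at x; validity forces ◇^0A at z, giving a w with zR^0w and yR^2w.
First-order correspondent: forall x forall y forall z ((xRy & x R^3 z) -> exists w (y R^2 w & z = w)).

forall x forall y forall z ((xRy & x R^3 z) -> exists w (y R^2 w & z = w))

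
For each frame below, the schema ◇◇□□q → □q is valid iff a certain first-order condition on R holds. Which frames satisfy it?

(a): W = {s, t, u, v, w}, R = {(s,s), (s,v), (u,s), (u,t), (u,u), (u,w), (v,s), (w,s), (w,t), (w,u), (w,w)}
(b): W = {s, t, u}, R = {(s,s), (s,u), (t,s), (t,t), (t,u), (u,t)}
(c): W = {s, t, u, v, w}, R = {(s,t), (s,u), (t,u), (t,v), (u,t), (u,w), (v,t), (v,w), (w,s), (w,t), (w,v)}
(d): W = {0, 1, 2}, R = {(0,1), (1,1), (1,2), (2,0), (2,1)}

(b)

This is the axiom for a generalized confluence (Geach) condition; its first-order frame correspondent is ∀x ∀y ∀z ((xR²y ∧ xRz) → ∃w (yR²w ∧ z = w)).
(a): fails — uR²s, uRt but no w* with sR²w* and t=w*.
(b): satisfies the condition.
(c): fails — sR²t, sRu but no w* with tR²w* and u=w*.
(d): fails — 2R²2, 2R0 but no w with 2R²w and 0=w.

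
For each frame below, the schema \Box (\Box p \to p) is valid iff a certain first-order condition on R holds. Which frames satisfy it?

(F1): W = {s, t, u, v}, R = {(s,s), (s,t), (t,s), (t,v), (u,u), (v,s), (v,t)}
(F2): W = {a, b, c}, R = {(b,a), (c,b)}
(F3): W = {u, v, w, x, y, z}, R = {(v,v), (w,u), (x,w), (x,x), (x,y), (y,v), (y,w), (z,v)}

none

Frame correspondent (Sahlqvist): \forall x \forall y (Rxy \to Ryy) — i.e. shift-reflexivity.
(F1): fails — Rtv but not Rvv.
(F2): fails — Rba but not Raa.
(F3): fails — Rxw but not Rww.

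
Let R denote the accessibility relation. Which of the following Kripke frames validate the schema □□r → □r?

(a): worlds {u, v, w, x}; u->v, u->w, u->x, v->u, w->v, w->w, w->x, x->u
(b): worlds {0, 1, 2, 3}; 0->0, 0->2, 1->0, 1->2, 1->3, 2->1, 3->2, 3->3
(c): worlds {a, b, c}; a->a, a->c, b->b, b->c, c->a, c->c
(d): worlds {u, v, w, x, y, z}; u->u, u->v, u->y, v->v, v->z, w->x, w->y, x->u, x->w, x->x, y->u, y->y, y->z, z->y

(c), (d)

Frame correspondent (Sahlqvist): ∀x ∀y (Rxy → ∃z (Rxz ∧ Rzy)) — i.e. density.
(a): fails — Rvu but no z with Rvz and Rzu.
(b): fails — R21 but no z with R2z and Rz1.
(c): ✓.
(d): ✓.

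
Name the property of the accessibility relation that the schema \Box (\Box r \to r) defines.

shift-reflexivity

Suppose □(□r→r) is valid. Take Rxy and set V(r)={w : Ryw}. Then at y, □r holds; since □(□r→r) at x, □r→r at y, so r at y, i.e. Ryy.
Conversely, on a frame with shift-reflexivity the schema holds at every world under every valuation.
Frame condition: \forall x \forall y (Rxy \to Ryy).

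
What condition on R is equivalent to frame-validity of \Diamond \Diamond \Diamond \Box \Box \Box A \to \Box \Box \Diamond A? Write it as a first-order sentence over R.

\forall x \forall y \forall z ((x R^3 y \wedge x R^2 z) \to \exists w (y R^3 w \wedge zRw))

This is a Sahlqvist (Geach-type) schema ◇^3□^3A → □^2◇^1A.
Minimal-valuation argument: fix x; take any y with xR^3y and any z with xR^2z. Set V(A) to the set of worlds R-reachable from y in exactly 3 steps. Then □^3A holds at y, so the antecedent holds at x; validity forces ◇^1A at z, giving a w with zR^1w and yR^3w.
First-order correspondent: \forall x \forall y \forall z ((x R^3 y \wedge x R^2 z) \to \exists w (y R^3 w \wedge zRw)).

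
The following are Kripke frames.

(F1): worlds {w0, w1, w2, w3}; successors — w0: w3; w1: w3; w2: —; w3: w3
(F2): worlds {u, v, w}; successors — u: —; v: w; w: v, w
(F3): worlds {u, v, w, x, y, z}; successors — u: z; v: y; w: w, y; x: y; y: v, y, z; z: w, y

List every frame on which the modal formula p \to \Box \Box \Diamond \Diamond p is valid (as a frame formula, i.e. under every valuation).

(F2)

Frame correspondent (Sahlqvist): \forall x \forall z (x R^2 z \to \exists w (x = w \wedge z R^2 w)) — i.e. a generalized confluence (Geach) condition.
(F1): fails — w0R²w3 but no w with w0=w and w3R²w.
(F2): satisfies the condition.
(F3): fails — uR²w but no t with u=t and wR²t.
Valid on: (F2).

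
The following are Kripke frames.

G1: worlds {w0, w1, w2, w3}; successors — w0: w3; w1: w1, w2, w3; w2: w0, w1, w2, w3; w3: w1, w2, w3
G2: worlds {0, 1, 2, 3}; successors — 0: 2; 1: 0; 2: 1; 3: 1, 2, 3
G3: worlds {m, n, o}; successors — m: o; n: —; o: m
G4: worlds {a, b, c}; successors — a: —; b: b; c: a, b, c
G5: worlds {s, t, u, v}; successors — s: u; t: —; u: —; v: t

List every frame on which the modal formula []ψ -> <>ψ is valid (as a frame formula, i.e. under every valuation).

G1, G2

This is the axiom for seriality; its first-order frame correspondent is forall x exists y Rxy.
G1: condition met.
G2: condition met.
G3: fails — world n has no successor.
G4: fails — world a has no successor.
G5: fails — world t has no successor.
Valid on: G1, G2.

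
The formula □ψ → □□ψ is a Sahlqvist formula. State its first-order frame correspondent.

This schema is the 4 axiom.
Its frame correspondent is transitivity — ∀x ∀y ∀z (Rxy ∧ Ryz → Rxz).

transitivity: ∀x ∀y ∀z (Rxy ∧ Ryz → Rxz)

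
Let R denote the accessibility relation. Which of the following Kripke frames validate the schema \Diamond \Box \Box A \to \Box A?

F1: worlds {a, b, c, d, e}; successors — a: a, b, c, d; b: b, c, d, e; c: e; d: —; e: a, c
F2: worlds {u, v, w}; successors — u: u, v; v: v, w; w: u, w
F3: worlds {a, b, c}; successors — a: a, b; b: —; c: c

Frame correspondent (Sahlqvist): \forall x \forall y \forall z ((xRy \wedge xRz) \to \exists w (y R^2 w \wedge z = w)) — i.e. a generalized confluence (Geach) condition.
F1: fails — aRc, aRb but no w with cR²w and b=w.
F2: satisfies the condition.
F3: fails — aRb, aRa but no w with bR²w and a=w.

F2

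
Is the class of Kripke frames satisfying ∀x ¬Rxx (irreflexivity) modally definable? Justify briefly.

No — not modally definable

Any modally definable frame class is closed under surjective bounded morphisms.
The 5-cycle (worlds w0,w1,w2,w3,w4 with w0→w1→w2→w3→w4→w0) is irreflexive, and the map sending every world to a single reflexive point • is a surjective bounded morphism (forth: every edge maps to (•,•); back: every world has a successor). So any modal formula valid on the 5-cycle is also valid on the reflexive point, which is not irreflexive.
Hence irreflexivity is not modally definable.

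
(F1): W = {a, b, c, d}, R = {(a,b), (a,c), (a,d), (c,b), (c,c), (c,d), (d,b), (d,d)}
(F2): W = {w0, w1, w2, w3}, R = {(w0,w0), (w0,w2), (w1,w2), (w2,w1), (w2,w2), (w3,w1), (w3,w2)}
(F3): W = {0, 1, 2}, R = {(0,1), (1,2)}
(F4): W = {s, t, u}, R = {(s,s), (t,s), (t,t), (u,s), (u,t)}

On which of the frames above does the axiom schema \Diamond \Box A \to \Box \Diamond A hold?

(F2), (F4)

The schema corresponds to convergence: \forall x \forall y \forall z (Rxy \wedge Rxz \to \exists w (Ryw \wedge Rzw)).
(F1): fails — Rab and Rab but b and b have no common successor.
(F2): holds.
(F3): fails — R12 and R12 but 2 and 2 have no common successor.
(F4): holds.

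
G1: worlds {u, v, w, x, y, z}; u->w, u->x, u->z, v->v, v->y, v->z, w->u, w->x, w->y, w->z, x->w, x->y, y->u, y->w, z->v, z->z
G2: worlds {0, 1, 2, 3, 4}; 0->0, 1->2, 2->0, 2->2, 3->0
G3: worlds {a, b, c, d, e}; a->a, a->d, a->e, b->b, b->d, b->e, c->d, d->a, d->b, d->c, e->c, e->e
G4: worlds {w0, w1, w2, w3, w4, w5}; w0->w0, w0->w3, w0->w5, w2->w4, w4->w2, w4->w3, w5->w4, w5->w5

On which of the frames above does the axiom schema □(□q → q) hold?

This is the axiom for shift-reflexivity; its first-order frame correspondent is ∀x ∀y (Rxy → Ryy).
G1: fails — Rxw but not Rww.
G2: condition met.
G3: fails — Rcd but not Rdd.
G4: fails — Rw2w4 but not Rw4w4.

G2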